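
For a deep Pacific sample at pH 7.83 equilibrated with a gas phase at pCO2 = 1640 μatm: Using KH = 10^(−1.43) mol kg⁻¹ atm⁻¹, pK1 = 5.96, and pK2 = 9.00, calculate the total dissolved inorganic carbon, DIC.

[CO2*] = KH · pCO2 = 10^(−1.43) × 1640×10^-6 = 6.093×10^-5 mol/kg
α₀ = 1/(1 + K1/[H⁺] + K1K2/[H⁺]²) = 1/(1 + 10^+1.87 + 10^+0.70) = 0.01248
DIC = [CO2*]/α₀ = 6.093×10^-5 / 0.01248 = 4.88 mmol/kg

DIC = 4.88 mmol/kg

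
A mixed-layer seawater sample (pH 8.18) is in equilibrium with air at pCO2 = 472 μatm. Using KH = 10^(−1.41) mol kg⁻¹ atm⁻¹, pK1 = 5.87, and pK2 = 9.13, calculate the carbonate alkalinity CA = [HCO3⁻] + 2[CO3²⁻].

[CO2*] = KH · pCO2 = 10^(−1.41) × 472×10^-6 = 1.836×10^-5 mol/kg
α₀ = 1/(1 + K1/[H⁺] + K1K2/[H⁺]²) = 1/(1 + 10^+2.31 + 10^+1.36) = 0.004384
DIC = [CO2*]/α₀ = 1.836×10^-5 / 0.004384 = 4.188 mmol/kg
CA = (α₁ + 2α₂)·DIC = (0.8952 + 2×0.1004) × 4.188 = 4.59 mmol/kg

CA = 4.59 mmol/kg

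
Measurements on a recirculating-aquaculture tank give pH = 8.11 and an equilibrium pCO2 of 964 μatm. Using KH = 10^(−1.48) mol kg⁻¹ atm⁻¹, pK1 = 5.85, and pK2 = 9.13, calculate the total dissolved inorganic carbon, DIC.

[CO2*] = KH · pCO2 = 10^(−1.48) × 964×10^-6 = 3.192×10^-5 mol/kg
α₀ = 1/(1 + K1/[H⁺] + K1K2/[H⁺]²) = 1/(1 + 10^+2.26 + 10^+1.24) = 0.004991
DIC = [CO2*]/α₀ = 3.192×10^-5 / 0.004991 = 6.40 mmol/kg

DIC = 6.40 mmol/kg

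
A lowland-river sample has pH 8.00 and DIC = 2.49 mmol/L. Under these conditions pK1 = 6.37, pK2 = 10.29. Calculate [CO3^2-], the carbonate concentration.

[CO3²⁻] = 12.4 μmol/L

α₂ = 1 / (1 + [H⁺]/K2 + [H⁺]²/(K1K2)) = 1 / (1 + 10^+2.29 + 10^+0.66)
   = 1 / (1 + 194.98 + 4.5709) = 1/200.56 = 0.004986
[CO3²⁻] = α₂ × DIC = 0.004986 × 2.49 = 0.0124 mmol/L = 12.4 μmol/L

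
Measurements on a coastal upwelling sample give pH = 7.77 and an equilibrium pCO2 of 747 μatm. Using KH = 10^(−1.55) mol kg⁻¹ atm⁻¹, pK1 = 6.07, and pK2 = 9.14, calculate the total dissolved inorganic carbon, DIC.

DIC = 1.12 mmol/kg

[CO2*] = KH · pCO2 = 10^(−1.55) × 747×10^-6 = 2.105×10^-5 mol/kg
α₀ = 1/(1 + K1/[H⁺] + K1K2/[H⁺]²) = 1/(1 + 10^+1.70 + 10^+0.33) = 0.01878
DIC = [CO2*]/α₀ = 2.105×10^-5 / 0.01878 = 1.12 mmol/kg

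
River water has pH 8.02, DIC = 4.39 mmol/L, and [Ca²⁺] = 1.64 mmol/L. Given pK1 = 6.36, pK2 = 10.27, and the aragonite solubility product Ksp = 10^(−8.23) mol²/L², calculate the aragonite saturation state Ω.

α₂ = 1 / (1 + [H⁺]/K2 + [H⁺]²/(K1K2)) = 1 / (1 + 10^+2.25 + 10^+0.59)
   = 1 / (1 + 177.83 + 3.8905) = 1/182.72 = 0.005473
[CO3²⁻] = α₂ × DIC = 0.005473 × 4.39 = 0.02403 mmol/L
Ksp = 10^(−8.23) = 5.888×10^-9
Ω = [Ca²⁺][CO3²⁻]/Ksp = (1.64×10^-3)(2.403×10^-5) / 5.888×10^-9 = 6.69

Ω = 6.69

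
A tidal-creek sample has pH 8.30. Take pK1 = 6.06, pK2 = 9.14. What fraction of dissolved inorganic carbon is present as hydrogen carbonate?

α₁ = 0.869

α₁ = 1 / (1 + [H⁺]/K1 + K2/[H⁺]) = 1 / (1 + 10^-2.24 + 10^-0.84)
   = 1 / (1 + 0.0057544 + 0.14454) = 1/1.1503 = 0.8693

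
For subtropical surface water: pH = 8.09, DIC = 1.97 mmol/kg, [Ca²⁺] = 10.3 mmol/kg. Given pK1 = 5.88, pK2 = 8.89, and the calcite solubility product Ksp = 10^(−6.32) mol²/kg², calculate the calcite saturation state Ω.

Ω = 5.77

α₂ = 1 / (1 + [H⁺]/K2 + [H⁺]²/(K1K2)) = 1 / (1 + 10^+0.80 + 10^-1.41)
   = 1 / (1 + 6.3096 + 0.038905) = 1/7.3485 = 0.1361
[CO3²⁻] = α₂ × DIC = 0.1361 × 1.97 = 0.2681 mmol/kg
Ksp = 10^(−6.32) = 4.786×10^-7
Ω = [Ca²⁺][CO3²⁻]/Ksp = (10.3×10^-3)(2.681×10^-4) / 4.786×10^-7 = 5.77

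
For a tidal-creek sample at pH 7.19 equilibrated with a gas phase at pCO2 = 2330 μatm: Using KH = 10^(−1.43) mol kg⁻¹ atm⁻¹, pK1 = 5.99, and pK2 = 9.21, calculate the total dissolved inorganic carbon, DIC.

DIC = 1.47 mmol/kg

[CO2*] = KH · pCO2 = 10^(−1.43) × 2330×10^-6 = 8.657×10^-5 mol/kg
α₀ = 1/(1 + K1/[H⁺] + K1K2/[H⁺]²) = 1/(1 + 10^+1.20 + 10^-0.82) = 0.05882
DIC = [CO2*]/α₀ = 8.657×10^-5 / 0.05882 = 1.47 mmol/kg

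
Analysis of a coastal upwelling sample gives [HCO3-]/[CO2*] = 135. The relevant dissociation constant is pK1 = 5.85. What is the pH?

pH = 7.98

From K1 = [H⁺][HCO3-]/[CO2*]:  pH = pK1 + log₁₀([HCO3-]/[CO2*])
log₁₀(135) = +2.130
pH = 5.85 + (+2.130) = 7.98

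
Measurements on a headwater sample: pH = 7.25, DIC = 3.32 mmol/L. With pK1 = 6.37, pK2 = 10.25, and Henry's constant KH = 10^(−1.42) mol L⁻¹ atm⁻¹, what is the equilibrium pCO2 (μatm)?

pCO2 = 1.02×10^4 μatm

α₀ = 1 / (1 + K1/[H⁺] + K1K2/[H⁺]²) = 1 / (1 + 10^+0.88 + 10^-2.12)
   = 1 / (1 + 7.5858 + 0.0075858) = 1/8.5934 = 0.1164
[CO2*] = α₀ × DIC = 0.1164 × 3.32 = 0.3863 mmol/L
pCO2 = [CO2*]/KH = 3.863×10^-4 / 3.802×10^-2 = 1.02×10^4 μatm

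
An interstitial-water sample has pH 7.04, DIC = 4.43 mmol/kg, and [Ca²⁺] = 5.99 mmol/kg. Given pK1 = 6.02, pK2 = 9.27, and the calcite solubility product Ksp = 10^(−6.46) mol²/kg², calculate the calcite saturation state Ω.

α₂ = 1 / (1 + [H⁺]/K2 + [H⁺]²/(K1K2)) = 1 / (1 + 10^+2.23 + 10^+1.21)
   = 1 / (1 + 169.82 + 16.218) = 1/187.04 = 0.005346
[CO3²⁻] = α₂ × DIC = 0.005346 × 4.43 = 0.02368 mmol/kg
Ksp = 10^(−6.46) = 3.467×10^-7
Ω = [Ca²⁺][CO3²⁻]/Ksp = (5.99×10^-3)(2.368×10^-5) / 3.467×10^-7 = 0.409

Ω = 0.409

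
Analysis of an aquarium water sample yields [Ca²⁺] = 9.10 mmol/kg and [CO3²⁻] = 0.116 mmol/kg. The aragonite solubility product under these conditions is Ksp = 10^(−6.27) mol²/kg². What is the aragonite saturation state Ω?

Ksp = 10^(−6.27) = 5.370×10^-7
Ω = [Ca²⁺][CO3²⁻]/Ksp = (9.10×10^-3)(0.116×10^-3) / 5.370×10^-7 = 1.97

Ω = 1.97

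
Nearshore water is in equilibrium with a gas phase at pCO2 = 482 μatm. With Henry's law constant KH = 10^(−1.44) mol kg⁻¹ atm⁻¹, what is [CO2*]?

[CO2*] = 17.5 μmol/kg

KH = 10^(−1.44) = 3.631×10^-2 mol kg⁻¹ atm⁻¹
[CO2*] = KH · pCO2 = 3.631×10^-2 × 482×10^-6 atm = 1.75×10^-5 mol/kg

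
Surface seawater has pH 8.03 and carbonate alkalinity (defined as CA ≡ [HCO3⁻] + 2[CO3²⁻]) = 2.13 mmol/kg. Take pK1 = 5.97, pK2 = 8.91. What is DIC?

DIC = 1.92 mmol/kg

CA = [HCO3⁻] + 2[CO3²⁻] = (α₁ + 2α₂)·DIC
At pH 8.03: [H⁺]/K1 = 10^-2.06 = 0.0087096, K2/[H⁺] = 10^-0.88 = 0.13183
α₁ = 1/(1 + 0.0087096 + 0.13183) = 1/1.1405 = 0.8768; α₂ = α₁·K2/[H⁺] = 0.1156
α₁ + 2α₂ = 1.1079
DIC = CA / (α₁ + 2α₂) = 2.13 / 1.1079 = 1.92 mmol/kg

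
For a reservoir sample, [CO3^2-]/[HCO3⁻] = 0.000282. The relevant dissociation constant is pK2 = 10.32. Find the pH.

From K2 = [H⁺][CO3^2-]/[HCO3⁻]:  pH = pK2 + log₁₀([CO3^2-]/[HCO3⁻])
log₁₀(0.000282) = -3.550
pH = 10.32 + (-3.550) = 6.77

pH = 6.77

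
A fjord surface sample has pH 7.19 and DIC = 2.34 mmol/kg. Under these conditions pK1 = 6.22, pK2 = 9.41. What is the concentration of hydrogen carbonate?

[HCO3⁻] = 2.10 mmol/kg

α₁ = 1 / (1 + [H⁺]/K1 + K2/[H⁺]) = 1 / (1 + 10^-0.97 + 10^-2.22)
   = 1 / (1 + 0.10715 + 0.0060256) = 1/1.1132 = 0.8983
[HCO3⁻] = α₁ × DIC = 0.8983 × 2.34 = 2.10 mmol/kg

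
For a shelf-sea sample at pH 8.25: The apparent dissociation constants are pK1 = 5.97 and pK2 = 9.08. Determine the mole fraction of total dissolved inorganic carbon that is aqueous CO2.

α₀ = 0.00455

α₀ = 1 / (1 + K1/[H⁺] + K1K2/[H⁺]²) = 1 / (1 + 10^+2.28 + 10^+1.45)
   = 1 / (1 + 190.55 + 28.184) = 1/219.73 = 0.004551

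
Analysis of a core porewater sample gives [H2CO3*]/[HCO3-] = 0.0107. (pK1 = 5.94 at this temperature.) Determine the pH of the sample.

pH = 7.91

From K1 = [H⁺][HCO3-]/[H2CO3*]:  pH = pK1 − log₁₀([H2CO3*]/[HCO3-])
log₁₀(0.0107) = -1.971
pH = 5.94 − (-1.971) = 7.91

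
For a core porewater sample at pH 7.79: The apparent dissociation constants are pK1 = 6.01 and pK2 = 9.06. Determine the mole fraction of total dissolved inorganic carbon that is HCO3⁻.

α₁ = 0.934

α₁ = 1 / (1 + [H⁺]/K1 + K2/[H⁺]) = 1 / (1 + 10^-1.78 + 10^-1.27)
   = 1 / (1 + 0.016596 + 0.053703) = 1/1.0703 = 0.9343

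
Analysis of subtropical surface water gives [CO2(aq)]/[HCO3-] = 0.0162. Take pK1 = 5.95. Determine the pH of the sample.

pH = 7.74

From K1 = [H⁺][HCO3-]/[CO2(aq)]:  pH = pK1 − log₁₀([CO2(aq)]/[HCO3-])
log₁₀(0.0162) = -1.790
pH = 5.95 − (-1.790) = 7.74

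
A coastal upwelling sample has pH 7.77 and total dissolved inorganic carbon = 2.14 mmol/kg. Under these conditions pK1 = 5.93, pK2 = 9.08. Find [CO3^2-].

α₂ = 1 / (1 + [H⁺]/K2 + [H⁺]²/(K1K2)) = 1 / (1 + 10^+1.31 + 10^-0.53)
   = 1 / (1 + 20.417 + 0.29512) = 1/21.713 = 0.04606
[CO3²⁻] = α₂ × DIC = 0.04606 × 2.14 = 0.0986 mmol/kg

[CO3²⁻] = 0.0986 mmol/kg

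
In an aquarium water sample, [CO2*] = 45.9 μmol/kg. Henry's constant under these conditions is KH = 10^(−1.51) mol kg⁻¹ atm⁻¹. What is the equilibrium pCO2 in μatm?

KH = 10^(−1.51) = 3.090×10^-2 mol kg⁻¹ atm⁻¹
pCO2 = [CO2*]/KH = 45.9×10^-6 / 3.090×10^-2 = 1.49×10^-3 atm = 1490 μatm

pCO2 = 1490 μatm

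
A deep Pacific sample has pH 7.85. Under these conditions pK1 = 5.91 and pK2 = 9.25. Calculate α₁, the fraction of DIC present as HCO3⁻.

α₁ = 1 / (1 + [H⁺]/K1 + K2/[H⁺]) = 1 / (1 + 10^-1.94 + 10^-1.40)
   = 1 / (1 + 0.011482 + 0.039811) = 1/1.0513 = 0.9512

α₁ = 0.951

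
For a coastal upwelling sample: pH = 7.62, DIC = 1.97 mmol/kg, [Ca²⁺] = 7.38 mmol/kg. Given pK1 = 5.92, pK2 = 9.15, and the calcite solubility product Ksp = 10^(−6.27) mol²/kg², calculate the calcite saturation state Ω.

Ω = 0.761

α₂ = 1 / (1 + [H⁺]/K2 + [H⁺]²/(K1K2)) = 1 / (1 + 10^+1.53 + 10^-0.17)
   = 1 / (1 + 33.884 + 0.67608) = 1/35.560 = 0.02812
[CO3²⁻] = α₂ × DIC = 0.02812 × 1.97 = 0.05540 mmol/kg
Ksp = 10^(−6.27) = 5.370×10^-7
Ω = [Ca²⁺][CO3²⁻]/Ksp = (7.38×10^-3)(5.540×10^-5) / 5.370×10^-7 = 0.761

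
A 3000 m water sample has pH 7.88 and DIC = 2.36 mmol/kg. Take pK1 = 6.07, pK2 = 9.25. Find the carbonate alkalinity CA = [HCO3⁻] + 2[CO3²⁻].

CA = [HCO3⁻] + 2[CO3²⁻] = (α₁ + 2α₂)·DIC
At pH 7.88: [H⁺]/K1 = 10^-1.81 = 0.015488, K2/[H⁺] = 10^-1.37 = 0.042658
α₁ = 1/(1 + 0.015488 + 0.042658) = 1/1.0581 = 0.9450; α₂ = α₁·K2/[H⁺] = 0.04031
α₁ + 2α₂ = 1.0257
CA = 1.0257 × 2.36 = 2.42 mmol/kg

CA = 2.42 mmol/kg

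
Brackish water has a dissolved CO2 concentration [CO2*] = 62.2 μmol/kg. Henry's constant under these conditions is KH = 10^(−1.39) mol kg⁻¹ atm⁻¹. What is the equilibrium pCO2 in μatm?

pCO2 = 1530 μatm

KH = 10^(−1.39) = 4.074×10^-2 mol kg⁻¹ atm⁻¹
pCO2 = [CO2*]/KH = 62.2×10^-6 / 4.074×10^-2 = 1.53×10^-3 atm = 1530 μatm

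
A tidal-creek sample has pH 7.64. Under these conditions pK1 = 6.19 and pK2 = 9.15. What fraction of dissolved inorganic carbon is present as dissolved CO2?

α₀ = 1 / (1 + K1/[H⁺] + K1K2/[H⁺]²) = 1 / (1 + 10^+1.45 + 10^-0.06)
   = 1 / (1 + 28.184 + 0.87096) = 1/30.055 = 0.03327

α₀ = 0.0333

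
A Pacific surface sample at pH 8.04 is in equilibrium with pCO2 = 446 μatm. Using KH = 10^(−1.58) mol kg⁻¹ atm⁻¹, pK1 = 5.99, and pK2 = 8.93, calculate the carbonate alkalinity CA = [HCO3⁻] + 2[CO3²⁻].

CA = 1.66 mmol/kg

[CO2*] = KH · pCO2 = 10^(−1.58) × 446×10^-6 = 1.173×10^-5 mol/kg
α₀ = 1/(1 + K1/[H⁺] + K1K2/[H⁺]²) = 1/(1 + 10^+2.05 + 10^+1.16) = 0.007834
DIC = [CO2*]/α₀ = 1.173×10^-5 / 0.007834 = 1.498 mmol/kg
CA = (α₁ + 2α₂)·DIC = (0.8789 + 2×0.1132) × 1.498 = 1.66 mmol/kg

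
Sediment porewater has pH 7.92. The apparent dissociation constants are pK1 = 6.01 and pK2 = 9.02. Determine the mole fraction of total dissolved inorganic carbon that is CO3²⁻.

α₂ = 0.0728

α₂ = 1 / (1 + [H⁺]/K2 + [H⁺]²/(K1K2)) = 1 / (1 + 10^+1.10 + 10^-0.81)
   = 1 / (1 + 12.589 + 0.15488) = 1/13.744 = 0.07276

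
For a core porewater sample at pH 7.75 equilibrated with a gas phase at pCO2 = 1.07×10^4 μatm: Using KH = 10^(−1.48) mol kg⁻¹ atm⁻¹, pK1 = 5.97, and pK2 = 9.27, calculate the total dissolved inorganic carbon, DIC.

DIC = 22.3 mmol/kg

[CO2*] = KH · pCO2 = 10^(−1.48) × 1.07×10^4×10^-6 = 3.543×10^-4 mol/kg
α₀ = 1/(1 + K1/[H⁺] + K1K2/[H⁺]²) = 1/(1 + 10^+1.78 + 10^+0.26) = 0.01585
DIC = [CO2*]/α₀ = 3.543×10^-4 / 0.01585 = 22.3 mmol/kg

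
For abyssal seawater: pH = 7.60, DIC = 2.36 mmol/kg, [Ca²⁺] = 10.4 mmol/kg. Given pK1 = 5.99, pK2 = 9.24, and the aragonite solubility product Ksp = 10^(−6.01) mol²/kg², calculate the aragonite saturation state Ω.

Ω = 0.549

α₂ = 1 / (1 + [H⁺]/K2 + [H⁺]²/(K1K2)) = 1 / (1 + 10^+1.64 + 10^+0.03)
   = 1 / (1 + 43.652 + 1.0715) = 1/45.723 = 0.02187
[CO3²⁻] = α₂ × DIC = 0.02187 × 2.36 = 0.05162 mmol/kg
Ksp = 10^(−6.01) = 9.772×10^-7
Ω = [Ca²⁺][CO3²⁻]/Ksp = (10.4×10^-3)(5.162×10^-5) / 9.772×10^-7 = 0.549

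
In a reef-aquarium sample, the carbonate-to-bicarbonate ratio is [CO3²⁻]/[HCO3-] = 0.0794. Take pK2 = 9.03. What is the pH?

pH = 7.93

From K2 = [H⁺][CO3²⁻]/[HCO3-]:  pH = pK2 + log₁₀([CO3²⁻]/[HCO3-])
log₁₀(0.0794) = -1.100
pH = 9.03 + (-1.100) = 7.93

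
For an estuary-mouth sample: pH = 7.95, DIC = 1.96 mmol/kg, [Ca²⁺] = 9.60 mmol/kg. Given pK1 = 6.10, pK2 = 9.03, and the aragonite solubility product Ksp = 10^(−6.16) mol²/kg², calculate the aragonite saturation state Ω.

Ω = 2.06

α₂ = 1 / (1 + [H⁺]/K2 + [H⁺]²/(K1K2)) = 1 / (1 + 10^+1.08 + 10^-0.77)
   = 1 / (1 + 12.023 + 0.16982) = 1/13.192 = 0.07580
[CO3²⁻] = α₂ × DIC = 0.07580 × 1.96 = 0.1486 mmol/kg
Ksp = 10^(−6.16) = 6.918×10^-7
Ω = [Ca²⁺][CO3²⁻]/Ksp = (9.60×10^-3)(1.486×10^-4) / 6.918×10^-7 = 2.06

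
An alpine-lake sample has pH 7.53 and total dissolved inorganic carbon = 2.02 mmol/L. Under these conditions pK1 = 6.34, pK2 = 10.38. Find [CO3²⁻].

[CO3²⁻] = 2.68 μmol/L

α₂ = 1 / (1 + [H⁺]/K2 + [H⁺]²/(K1K2)) = 1 / (1 + 10^+2.85 + 10^+1.66)
   = 1 / (1 + 707.95 + 45.709) = 1/754.65 = 0.001325
[CO3²⁻] = α₂ × DIC = 0.001325 × 2.02 = 0.00268 mmol/L = 2.68 μmol/L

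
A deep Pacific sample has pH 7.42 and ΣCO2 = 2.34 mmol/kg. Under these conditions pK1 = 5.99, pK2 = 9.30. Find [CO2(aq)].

α₀ = 1 / (1 + K1/[H⁺] + K1K2/[H⁺]²) = 1 / (1 + 10^+1.43 + 10^-0.45)
   = 1 / (1 + 26.915 + 0.35481) = 1/28.270 = 0.03537
[CO2*] = α₀ × DIC = 0.03537 × 2.34 = 0.0828 mmol/kg

[CO2*] = 0.0828 mmol/kg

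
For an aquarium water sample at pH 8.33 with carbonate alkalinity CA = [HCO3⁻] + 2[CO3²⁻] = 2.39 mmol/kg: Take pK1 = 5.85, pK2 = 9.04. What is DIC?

CA = [HCO3⁻] + 2[CO3²⁻] = (α₁ + 2α₂)·DIC
At pH 8.33: [H⁺]/K1 = 10^-2.48 = 0.0033113, K2/[H⁺] = 10^-0.71 = 0.19498
α₁ = 1/(1 + 0.0033113 + 0.19498) = 1/1.1983 = 0.8345; α₂ = α₁·K2/[H⁺] = 0.1627
α₁ + 2α₂ = 1.1600
DIC = CA / (α₁ + 2α₂) = 2.39 / 1.1600 = 2.06 mmol/kg

DIC = 2.06 mmol/kg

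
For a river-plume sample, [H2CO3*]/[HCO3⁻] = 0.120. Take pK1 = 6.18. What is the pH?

pH = 7.10

From K1 = [H⁺][HCO3⁻]/[H2CO3*]:  pH = pK1 − log₁₀([H2CO3*]/[HCO3⁻])
log₁₀(0.120) = -0.921
pH = 6.18 − (-0.921) = 7.10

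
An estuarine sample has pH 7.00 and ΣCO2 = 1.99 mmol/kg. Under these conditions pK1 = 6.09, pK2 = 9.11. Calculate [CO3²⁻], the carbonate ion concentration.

[CO3²⁻] = 13.7 μmol/kg

α₂ = 1 / (1 + [H⁺]/K2 + [H⁺]²/(K1K2)) = 1 / (1 + 10^+2.11 + 10^+1.20)
   = 1 / (1 + 128.82 + 15.849) = 1/145.67 = 0.006865
[CO3²⁻] = α₂ × DIC = 0.006865 × 1.99 = 0.0137 mmol/kg = 13.7 μmol/kg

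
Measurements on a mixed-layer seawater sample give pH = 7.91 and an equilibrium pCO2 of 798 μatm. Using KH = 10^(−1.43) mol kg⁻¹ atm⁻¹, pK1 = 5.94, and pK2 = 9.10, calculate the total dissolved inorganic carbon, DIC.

DIC = 2.98 mmol/kg

[CO2*] = KH · pCO2 = 10^(−1.43) × 798×10^-6 = 2.965×10^-5 mol/kg
α₀ = 1/(1 + K1/[H⁺] + K1K2/[H⁺]²) = 1/(1 + 10^+1.97 + 10^+0.78) = 0.009965
DIC = [CO2*]/α₀ = 2.965×10^-5 / 0.009965 = 2.98 mmol/kg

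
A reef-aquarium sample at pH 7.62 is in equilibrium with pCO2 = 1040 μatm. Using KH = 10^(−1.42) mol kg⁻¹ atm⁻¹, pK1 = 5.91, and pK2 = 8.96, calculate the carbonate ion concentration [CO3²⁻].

[CO2*] = KH · pCO2 = 10^(−1.42) × 1040×10^-6 = 3.954×10^-5 mol/kg
α₀ = 1/(1 + K1/[H⁺] + K1K2/[H⁺]²) = 1/(1 + 10^+1.71 + 10^+0.37) = 0.01830
DIC = [CO2*]/α₀ = 3.954×10^-5 / 0.01830 = 2.160 mmol/kg
[CO3²⁻] = α₂·DIC; α₂ = 0.04291, so [CO3²⁻] = 0.04291 × 2.160 = 0.0927 mmol/kg

[CO3²⁻] = 0.0927 mmol/kg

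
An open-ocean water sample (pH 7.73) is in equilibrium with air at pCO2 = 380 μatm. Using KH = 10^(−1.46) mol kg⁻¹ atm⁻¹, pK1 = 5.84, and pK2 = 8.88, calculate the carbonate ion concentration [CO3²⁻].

[CO3²⁻] = 0.0724 mmol/kg

[CO2*] = KH · pCO2 = 10^(−1.46) × 380×10^-6 = 1.318×10^-5 mol/kg
α₀ = 1/(1 + K1/[H⁺] + K1K2/[H⁺]²) = 1/(1 + 10^+1.89 + 10^+0.74) = 0.01189
DIC = [CO2*]/α₀ = 1.318×10^-5 / 0.01189 = 1.108 mmol/kg
[CO3²⁻] = α₂·DIC; α₂ = 0.06533, so [CO3²⁻] = 0.06533 × 1.108 = 0.0724 mmol/kg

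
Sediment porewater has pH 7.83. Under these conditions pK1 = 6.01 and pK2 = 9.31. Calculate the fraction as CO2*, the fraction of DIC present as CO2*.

α₀ = 0.0144

α₀ = 1 / (1 + K1/[H⁺] + K1K2/[H⁺]²) = 1 / (1 + 10^+1.82 + 10^+0.34)
   = 1 / (1 + 66.069 + 2.1878) = 1/69.257 = 0.01444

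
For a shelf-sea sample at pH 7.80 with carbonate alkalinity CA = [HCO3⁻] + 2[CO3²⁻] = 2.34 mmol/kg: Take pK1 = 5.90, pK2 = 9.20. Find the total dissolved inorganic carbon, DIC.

DIC = 2.28 mmol/kg

CA = [HCO3⁻] + 2[CO3²⁻] = (α₁ + 2α₂)·DIC
At pH 7.80: [H⁺]/K1 = 10^-1.90 = 0.012589, K2/[H⁺] = 10^-1.40 = 0.039811
α₁ = 1/(1 + 0.012589 + 0.039811) = 1/1.0524 = 0.9502; α₂ = α₁·K2/[H⁺] = 0.03783
α₁ + 2α₂ = 1.0259
DIC = CA / (α₁ + 2α₂) = 2.34 / 1.0259 = 2.28 mmol/kg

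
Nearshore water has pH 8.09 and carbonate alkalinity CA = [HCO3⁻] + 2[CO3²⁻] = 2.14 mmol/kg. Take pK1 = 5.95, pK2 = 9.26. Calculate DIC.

CA = [HCO3⁻] + 2[CO3²⁻] = (α₁ + 2α₂)·DIC
At pH 8.09: [H⁺]/K1 = 10^-2.14 = 0.0072444, K2/[H⁺] = 10^-1.17 = 0.067608
α₁ = 1/(1 + 0.0072444 + 0.067608) = 1/1.0749 = 0.9304; α₂ = α₁·K2/[H⁺] = 0.06290
α₁ + 2α₂ = 1.0562
DIC = CA / (α₁ + 2α₂) = 2.14 / 1.0562 = 2.03 mmol/kg

DIC = 2.03 mmol/kg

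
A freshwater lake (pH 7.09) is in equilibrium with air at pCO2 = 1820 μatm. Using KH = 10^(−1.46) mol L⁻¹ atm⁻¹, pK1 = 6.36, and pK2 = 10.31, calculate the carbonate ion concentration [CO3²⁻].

[CO2*] = KH · pCO2 = 10^(−1.46) × 1820×10^-6 = 6.311×10^-5 mol/L
α₀ = 1/(1 + K1/[H⁺] + K1K2/[H⁺]²) = 1/(1 + 10^+0.73 + 10^-2.49) = 0.1569
DIC = [CO2*]/α₀ = 6.311×10^-5 / 0.1569 = 0.4022 mmol/L
[CO3²⁻] = α₂·DIC; α₂ = 0.0005077, so [CO3²⁻] = 0.0005077 × 0.4022 = 0.000204 mmol/L = 0.204 μmol/L

[CO3²⁻] = 0.204 μmol/L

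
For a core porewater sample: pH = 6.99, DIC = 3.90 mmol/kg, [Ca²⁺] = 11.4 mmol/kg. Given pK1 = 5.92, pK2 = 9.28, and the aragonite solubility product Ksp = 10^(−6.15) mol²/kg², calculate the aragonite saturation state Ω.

Ω = 0.295

α₂ = 1 / (1 + [H⁺]/K2 + [H⁺]²/(K1K2)) = 1 / (1 + 10^+2.29 + 10^+1.22)
   = 1 / (1 + 194.98 + 16.596) = 1/212.58 = 0.004704
[CO3²⁻] = α₂ × DIC = 0.004704 × 3.90 = 0.01835 mmol/kg = 18.35 μmol/kg
Ksp = 10^(−6.15) = 7.079×10^-7
Ω = [Ca²⁺][CO3²⁻]/Ksp = (11.4×10^-3)(1.835×10^-5) / 7.079×10^-7 = 0.295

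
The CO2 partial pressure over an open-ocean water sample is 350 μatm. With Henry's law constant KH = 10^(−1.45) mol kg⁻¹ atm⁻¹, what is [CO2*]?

KH = 10^(−1.45) = 3.548×10^-2 mol kg⁻¹ atm⁻¹
[CO2*] = KH · pCO2 = 3.548×10^-2 × 350×10^-6 atm = 1.24×10^-5 mol/kg

[CO2*] = 12.4 μmol/kg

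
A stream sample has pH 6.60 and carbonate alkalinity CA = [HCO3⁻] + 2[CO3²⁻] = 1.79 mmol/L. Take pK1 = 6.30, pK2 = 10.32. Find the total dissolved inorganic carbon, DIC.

CA = [HCO3⁻] + 2[CO3²⁻] = (α₁ + 2α₂)·DIC
At pH 6.60: [H⁺]/K1 = 10^-0.30 = 0.50119, K2/[H⁺] = 10^-3.72 = 0.00019055
α₁ = 1/(1 + 0.50119 + 0.00019055) = 1/1.5014 = 0.6661; α₂ = α₁·K2/[H⁺] = 0.0001269
α₁ + 2α₂ = 0.6663
DIC = CA / (α₁ + 2α₂) = 1.79 / 0.6663 = 2.69 mmol/L

DIC = 2.69 mmol/L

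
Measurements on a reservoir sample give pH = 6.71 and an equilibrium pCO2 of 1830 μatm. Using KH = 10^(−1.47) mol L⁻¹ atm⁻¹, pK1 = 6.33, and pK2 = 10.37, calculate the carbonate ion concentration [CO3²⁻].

[CO2*] = KH · pCO2 = 10^(−1.47) × 1830×10^-6 = 6.201×10^-5 mol/L
α₀ = 1/(1 + K1/[H⁺] + K1K2/[H⁺]²) = 1/(1 + 10^+0.38 + 10^-3.28) = 0.2942
DIC = [CO2*]/α₀ = 6.201×10^-5 / 0.2942 = 0.2108 mmol/L
[CO3²⁻] = α₂·DIC; α₂ = 0.0001544, so [CO3²⁻] = 0.0001544 × 0.2108 = 3.25×10^-5 mmol/L = 0.0325 μmol/L

[CO3²⁻] = 0.0325 μmol/L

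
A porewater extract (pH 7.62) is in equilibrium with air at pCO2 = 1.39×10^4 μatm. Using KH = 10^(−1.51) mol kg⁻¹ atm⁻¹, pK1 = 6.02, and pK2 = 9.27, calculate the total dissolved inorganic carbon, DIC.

DIC = 17.9 mmol/kg

[CO2*] = KH · pCO2 = 10^(−1.51) × 1.39×10^4×10^-6 = 4.296×10^-4 mol/kg
α₀ = 1/(1 + K1/[H⁺] + K1K2/[H⁺]²) = 1/(1 + 10^+1.60 + 10^-0.05) = 0.02398
DIC = [CO2*]/α₀ = 4.296×10^-4 / 0.02398 = 17.9 mmol/kg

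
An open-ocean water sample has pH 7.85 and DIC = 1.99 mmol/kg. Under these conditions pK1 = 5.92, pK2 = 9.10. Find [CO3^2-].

α₂ = 1 / (1 + [H⁺]/K2 + [H⁺]²/(K1K2)) = 1 / (1 + 10^+1.25 + 10^-0.68)
   = 1 / (1 + 17.783 + 0.20893) = 1/18.992 = 0.05265
[CO3²⁻] = α₂ × DIC = 0.05265 × 1.99 = 0.105 mmol/kg

[CO3²⁻] = 0.105 mmol/kg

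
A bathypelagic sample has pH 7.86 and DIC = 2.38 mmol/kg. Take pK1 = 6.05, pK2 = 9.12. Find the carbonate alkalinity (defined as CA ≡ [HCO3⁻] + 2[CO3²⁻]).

CA = [HCO3⁻] + 2[CO3²⁻] = (α₁ + 2α₂)·DIC
At pH 7.86: [H⁺]/K1 = 10^-1.81 = 0.015488, K2/[H⁺] = 10^-1.26 = 0.054954
α₁ = 1/(1 + 0.015488 + 0.054954) = 1/1.0704 = 0.9342; α₂ = α₁·K2/[H⁺] = 0.05134
α₁ + 2α₂ = 1.0369
CA = 1.0369 × 2.38 = 2.47 mmol/kg

CA = 2.47 mmol/kg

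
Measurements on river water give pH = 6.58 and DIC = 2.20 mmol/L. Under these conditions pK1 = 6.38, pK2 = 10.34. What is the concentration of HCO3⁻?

α₁ = 1 / (1 + [H⁺]/K1 + K2/[H⁺]) = 1 / (1 + 10^-0.20 + 10^-3.76)
   = 1 / (1 + 0.63096 + 0.00017378) = 1/1.6311 = 0.6131
[HCO3⁻] = α₁ × DIC = 0.6131 × 2.20 = 1.35 mmol/L

[HCO3⁻] = 1.35 mmol/L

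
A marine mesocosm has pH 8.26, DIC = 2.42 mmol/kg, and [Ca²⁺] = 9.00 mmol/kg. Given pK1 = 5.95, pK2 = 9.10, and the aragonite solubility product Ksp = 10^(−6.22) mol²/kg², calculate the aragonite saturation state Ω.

Ω = 4.55

α₂ = 1 / (1 + [H⁺]/K2 + [H⁺]²/(K1K2)) = 1 / (1 + 10^+0.84 + 10^-1.47)
   = 1 / (1 + 6.9183 + 0.033884) = 1/7.9522 = 0.1258
[CO3²⁻] = α₂ × DIC = 0.1258 × 2.42 = 0.3043 mmol/kg
Ksp = 10^(−6.22) = 6.026×10^-7
Ω = [Ca²⁺][CO3²⁻]/Ksp = (9.00×10^-3)(3.043×10^-4) / 6.026×10^-7 = 4.55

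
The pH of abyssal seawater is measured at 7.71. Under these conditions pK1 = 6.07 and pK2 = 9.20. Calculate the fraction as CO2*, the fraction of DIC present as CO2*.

α₀ = 0.0217

α₀ = 1 / (1 + K1/[H⁺] + K1K2/[H⁺]²) = 1 / (1 + 10^+1.64 + 10^+0.15)
   = 1 / (1 + 43.652 + 1.4125) = 1/46.064 = 0.02171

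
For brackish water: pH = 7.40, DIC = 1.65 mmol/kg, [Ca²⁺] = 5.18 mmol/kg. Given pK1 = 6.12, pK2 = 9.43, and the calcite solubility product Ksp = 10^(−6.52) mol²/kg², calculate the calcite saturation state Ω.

Ω = 0.249

α₂ = 1 / (1 + [H⁺]/K2 + [H⁺]²/(K1K2)) = 1 / (1 + 10^+2.03 + 10^+0.75)
   = 1 / (1 + 107.15 + 5.6234) = 1/113.78 = 0.008789
[CO3²⁻] = α₂ × DIC = 0.008789 × 1.65 = 0.01450 mmol/kg = 14.50 μmol/kg
Ksp = 10^(−6.52) = 3.020×10^-7
Ω = [Ca²⁺][CO3²⁻]/Ksp = (5.18×10^-3)(1.450×10^-5) / 3.020×10^-7 = 0.249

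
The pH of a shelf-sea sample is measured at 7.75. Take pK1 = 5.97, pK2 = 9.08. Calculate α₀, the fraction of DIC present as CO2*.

α₀ = 0.0156

α₀ = 1 / (1 + K1/[H⁺] + K1K2/[H⁺]²) = 1 / (1 + 10^+1.78 + 10^+0.45)
   = 1 / (1 + 60.256 + 2.8184) = 1/64.074 = 0.01561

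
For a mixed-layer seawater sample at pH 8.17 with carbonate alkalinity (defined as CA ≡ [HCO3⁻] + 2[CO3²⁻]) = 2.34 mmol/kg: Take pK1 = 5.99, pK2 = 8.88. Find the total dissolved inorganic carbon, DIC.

DIC = 2.02 mmol/kg

CA = [HCO3⁻] + 2[CO3²⁻] = (α₁ + 2α₂)·DIC
At pH 8.17: [H⁺]/K1 = 10^-2.18 = 0.0066069, K2/[H⁺] = 10^-0.71 = 0.19498
α₁ = 1/(1 + 0.0066069 + 0.19498) = 1/1.2016 = 0.8322; α₂ = α₁·K2/[H⁺] = 0.1623
α₁ + 2α₂ = 1.1568
DIC = CA / (α₁ + 2α₂) = 2.34 / 1.1568 = 2.02 mmol/kg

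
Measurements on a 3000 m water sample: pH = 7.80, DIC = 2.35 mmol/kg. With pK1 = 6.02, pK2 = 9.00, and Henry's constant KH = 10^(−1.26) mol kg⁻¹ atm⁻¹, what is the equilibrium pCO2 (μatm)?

α₀ = 1 / (1 + K1/[H⁺] + K1K2/[H⁺]²) = 1 / (1 + 10^+1.78 + 10^+0.58)
   = 1 / (1 + 60.256 + 3.8019) = 1/65.058 = 0.01537
[CO2*] = α₀ × DIC = 0.01537 × 2.35 = 0.03612 mmol/kg
pCO2 = [CO2*]/KH = 3.612×10^-5 / 5.495×10^-2 = 657 μatm

pCO2 = 657 μatm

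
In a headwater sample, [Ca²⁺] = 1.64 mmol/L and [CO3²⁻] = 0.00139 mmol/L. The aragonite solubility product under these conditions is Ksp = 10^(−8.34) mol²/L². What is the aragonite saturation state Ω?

Ksp = 10^(−8.34) = 4.571×10^-9
Ω = [Ca²⁺][CO3²⁻]/Ksp = (1.64×10^-3)(0.00139×10^-3) / 4.571×10^-9 = 0.499

Ω = 0.499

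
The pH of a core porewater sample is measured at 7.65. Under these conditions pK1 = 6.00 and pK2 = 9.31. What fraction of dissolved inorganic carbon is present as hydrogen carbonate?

α₁ = 0.958

α₁ = 1 / (1 + [H⁺]/K1 + K2/[H⁺]) = 1 / (1 + 10^-1.65 + 10^-1.66)
   = 1 / (1 + 0.022387 + 0.021878) = 1/1.0443 = 0.9576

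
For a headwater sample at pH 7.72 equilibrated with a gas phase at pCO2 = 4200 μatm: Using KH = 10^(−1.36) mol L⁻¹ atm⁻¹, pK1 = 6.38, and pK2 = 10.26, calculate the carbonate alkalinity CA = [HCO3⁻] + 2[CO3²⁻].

[CO2*] = KH · pCO2 = 10^(−1.36) × 4200×10^-6 = 1.833×10^-4 mol/L
α₀ = 1/(1 + K1/[H⁺] + K1K2/[H⁺]²) = 1/(1 + 10^+1.34 + 10^-1.20) = 0.04359
DIC = [CO2*]/α₀ = 1.833×10^-4 / 0.04359 = 4.206 mmol/L
CA = (α₁ + 2α₂)·DIC = (0.9537 + 2×0.002750) × 4.206 = 4.03 mmol/L

CA = 4.03 mmol/L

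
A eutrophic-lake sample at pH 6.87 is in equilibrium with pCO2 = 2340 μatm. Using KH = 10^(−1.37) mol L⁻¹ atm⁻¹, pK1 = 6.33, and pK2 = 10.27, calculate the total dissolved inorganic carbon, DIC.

DIC = 0.446 mmol/L

[CO2*] = KH · pCO2 = 10^(−1.37) × 2340×10^-6 = 9.982×10^-5 mol/L
α₀ = 1/(1 + K1/[H⁺] + K1K2/[H⁺]²) = 1/(1 + 10^+0.54 + 10^-2.86) = 0.2238
DIC = [CO2*]/α₀ = 9.982×10^-5 / 0.2238 = 0.446 mmol/L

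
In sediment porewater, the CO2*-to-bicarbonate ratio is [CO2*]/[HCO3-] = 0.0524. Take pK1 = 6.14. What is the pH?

From K1 = [H⁺][HCO3-]/[CO2*]:  pH = pK1 − log₁₀([CO2*]/[HCO3-])
log₁₀(0.0524) = -1.281
pH = 6.14 − (-1.281) = 7.42

pH = 7.42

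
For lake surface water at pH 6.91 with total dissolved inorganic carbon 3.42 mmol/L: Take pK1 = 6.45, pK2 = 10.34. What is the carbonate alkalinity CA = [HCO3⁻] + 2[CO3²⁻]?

CA = [HCO3⁻] + 2[CO3²⁻] = (α₁ + 2α₂)·DIC
At pH 6.91: [H⁺]/K1 = 10^-0.46 = 0.34674, K2/[H⁺] = 10^-3.43 = 0.00037154
α₁ = 1/(1 + 0.34674 + 0.00037154) = 1/1.3471 = 0.7423; α₂ = α₁·K2/[H⁺] = 0.0002758
α₁ + 2α₂ = 0.7429
CA = 0.7429 × 3.42 = 2.54 mmol/L

CA = 2.54 mmol/L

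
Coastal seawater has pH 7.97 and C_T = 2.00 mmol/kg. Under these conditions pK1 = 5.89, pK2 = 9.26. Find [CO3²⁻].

[CO3²⁻] = 0.0968 mmol/kg

α₂ = 1 / (1 + [H⁺]/K2 + [H⁺]²/(K1K2)) = 1 / (1 + 10^+1.29 + 10^-0.79)
   = 1 / (1 + 19.498 + 0.16218) = 1/20.661 = 0.04840
[CO3²⁻] = α₂ × DIC = 0.04840 × 2.00 = 0.0968 mmol/kg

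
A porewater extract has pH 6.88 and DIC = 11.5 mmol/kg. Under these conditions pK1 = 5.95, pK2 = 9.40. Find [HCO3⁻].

α₁ = 1 / (1 + [H⁺]/K1 + K2/[H⁺]) = 1 / (1 + 10^-0.93 + 10^-2.52)
   = 1 / (1 + 0.11749 + 0.0030200) = 1/1.1205 = 0.8925
[HCO3⁻] = α₁ × DIC = 0.8925 × 11.5 = 10.3 mmol/kg

[HCO3⁻] = 10.3 mmol/kg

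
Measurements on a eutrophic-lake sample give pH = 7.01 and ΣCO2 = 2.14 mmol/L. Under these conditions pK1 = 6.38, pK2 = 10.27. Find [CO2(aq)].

α₀ = 1 / (1 + K1/[H⁺] + K1K2/[H⁺]²) = 1 / (1 + 10^+0.63 + 10^-2.63)
   = 1 / (1 + 4.2658 + 0.0023442) = 1/5.2681 = 0.1898
[CO2*] = α₀ × DIC = 0.1898 × 2.14 = 0.406 mmol/L

[CO2*] = 0.406 mmol/L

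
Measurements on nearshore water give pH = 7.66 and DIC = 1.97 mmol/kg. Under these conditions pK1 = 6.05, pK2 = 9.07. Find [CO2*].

α₀ = 1 / (1 + K1/[H⁺] + K1K2/[H⁺]²) = 1 / (1 + 10^+1.61 + 10^+0.20)
   = 1 / (1 + 40.738 + 1.5849) = 1/43.323 = 0.02308
[CO2*] = α₀ × DIC = 0.02308 × 1.97 = 0.0455 mmol/kg

[CO2*] = 0.0455 mmol/kg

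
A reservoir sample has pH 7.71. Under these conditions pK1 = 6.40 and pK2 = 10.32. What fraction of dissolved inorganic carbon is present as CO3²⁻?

α₂ = 0.00233

α₂ = 1 / (1 + [H⁺]/K2 + [H⁺]²/(K1K2)) = 1 / (1 + 10^+2.61 + 10^+1.30)
   = 1 / (1 + 407.38 + 19.953) = 1/428.33 = 0.002335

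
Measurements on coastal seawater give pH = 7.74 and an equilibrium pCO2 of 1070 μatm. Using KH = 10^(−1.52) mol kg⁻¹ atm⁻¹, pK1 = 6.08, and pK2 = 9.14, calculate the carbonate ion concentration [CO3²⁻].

[CO3²⁻] = 0.0588 mmol/kg

[CO2*] = KH · pCO2 = 10^(−1.52) × 1070×10^-6 = 3.231×10^-5 mol/kg
α₀ = 1/(1 + K1/[H⁺] + K1K2/[H⁺]²) = 1/(1 + 10^+1.66 + 10^+0.26) = 0.02061
DIC = [CO2*]/α₀ = 3.231×10^-5 / 0.02061 = 1.568 mmol/kg
[CO3²⁻] = α₂·DIC; α₂ = 0.03750, so [CO3²⁻] = 0.03750 × 1.568 = 0.0588 mmol/kg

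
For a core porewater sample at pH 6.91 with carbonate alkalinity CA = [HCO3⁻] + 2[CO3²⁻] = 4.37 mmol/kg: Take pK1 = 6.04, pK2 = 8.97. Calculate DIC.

CA = [HCO3⁻] + 2[CO3²⁻] = (α₁ + 2α₂)·DIC
At pH 6.91: [H⁺]/K1 = 10^-0.87 = 0.13490, K2/[H⁺] = 10^-2.06 = 0.0087096
α₁ = 1/(1 + 0.13490 + 0.0087096) = 1/1.1436 = 0.8744; α₂ = α₁·K2/[H⁺] = 0.007616
α₁ + 2α₂ = 0.8897
DIC = CA / (α₁ + 2α₂) = 4.37 / 0.8897 = 4.91 mmol/kg

DIC = 4.91 mmol/kg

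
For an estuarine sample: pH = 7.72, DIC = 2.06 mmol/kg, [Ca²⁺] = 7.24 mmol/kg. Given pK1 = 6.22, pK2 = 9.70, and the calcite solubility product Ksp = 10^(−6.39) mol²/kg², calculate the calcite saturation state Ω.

Ω = 0.368

α₂ = 1 / (1 + [H⁺]/K2 + [H⁺]²/(K1K2)) = 1 / (1 + 10^+1.98 + 10^+0.48)
   = 1 / (1 + 95.499 + 3.0200) = 1/99.519 = 0.01005
[CO3²⁻] = α₂ × DIC = 0.01005 × 2.06 = 0.02070 mmol/kg
Ksp = 10^(−6.39) = 4.074×10^-7
Ω = [Ca²⁺][CO3²⁻]/Ksp = (7.24×10^-3)(2.070×10^-5) / 4.074×10^-7 = 0.368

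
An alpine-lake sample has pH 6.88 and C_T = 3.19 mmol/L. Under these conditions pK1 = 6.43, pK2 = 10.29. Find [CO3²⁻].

[CO3²⁻] = 0.916 μmol/L

α₂ = 1 / (1 + [H⁺]/K2 + [H⁺]²/(K1K2)) = 1 / (1 + 10^+3.41 + 10^+2.96)
   = 1 / (1 + 2570.4 + 912.01) = 1/3483.4 = 0.0002871
[CO3²⁻] = α₂ × DIC = 0.0002871 × 3.19 = 0.000916 mmol/L = 0.916 μmol/L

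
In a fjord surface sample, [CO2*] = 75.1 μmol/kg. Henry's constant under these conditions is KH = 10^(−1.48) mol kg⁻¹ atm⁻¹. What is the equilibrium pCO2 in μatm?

pCO2 = 2270 μatm

KH = 10^(−1.48) = 3.311×10^-2 mol kg⁻¹ atm⁻¹
pCO2 = [CO2*]/KH = 75.1×10^-6 / 3.311×10^-2 = 2.27×10^-3 atm = 2270 μatm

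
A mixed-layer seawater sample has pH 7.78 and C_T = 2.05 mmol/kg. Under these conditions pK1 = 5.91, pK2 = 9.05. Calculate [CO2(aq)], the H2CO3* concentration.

α₀ = 1 / (1 + K1/[H⁺] + K1K2/[H⁺]²) = 1 / (1 + 10^+1.87 + 10^+0.60)
   = 1 / (1 + 74.131 + 3.9811) = 1/79.112 = 0.01264
[CO2*] = α₀ × DIC = 0.01264 × 2.05 = 0.0259 mmol/kg

[CO2*] = 0.0259 mmol/kg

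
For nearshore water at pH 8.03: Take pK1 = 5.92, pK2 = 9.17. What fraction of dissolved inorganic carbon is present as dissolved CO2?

α₀ = 0.00719

α₀ = 1 / (1 + K1/[H⁺] + K1K2/[H⁺]²) = 1 / (1 + 10^+2.11 + 10^+0.97)
   = 1 / (1 + 128.82 + 9.3325) = 1/139.16 = 0.007186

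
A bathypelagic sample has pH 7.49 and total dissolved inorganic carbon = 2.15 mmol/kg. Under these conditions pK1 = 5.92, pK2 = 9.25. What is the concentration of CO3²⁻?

[CO3²⁻] = 0.0358 mmol/kg

α₂ = 1 / (1 + [H⁺]/K2 + [H⁺]²/(K1K2)) = 1 / (1 + 10^+1.76 + 10^+0.19)
   = 1 / (1 + 57.544 + 1.5488) = 1/60.093 = 0.01664
[CO3²⁻] = α₂ × DIC = 0.01664 × 2.15 = 0.0358 mmol/kg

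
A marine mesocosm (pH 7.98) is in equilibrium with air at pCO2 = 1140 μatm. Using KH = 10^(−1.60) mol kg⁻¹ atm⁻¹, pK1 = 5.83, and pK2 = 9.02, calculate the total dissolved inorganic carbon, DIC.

[CO2*] = KH · pCO2 = 10^(−1.60) × 1140×10^-6 = 2.864×10^-5 mol/kg
α₀ = 1/(1 + K1/[H⁺] + K1K2/[H⁺]²) = 1/(1 + 10^+2.15 + 10^+1.11) = 0.006446
DIC = [CO2*]/α₀ = 2.864×10^-5 / 0.006446 = 4.44 mmol/kg

DIC = 4.44 mmol/kg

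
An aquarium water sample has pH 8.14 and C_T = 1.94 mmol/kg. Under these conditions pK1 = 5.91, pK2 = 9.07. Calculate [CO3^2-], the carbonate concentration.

α₂ = 1 / (1 + [H⁺]/K2 + [H⁺]²/(K1K2)) = 1 / (1 + 10^+0.93 + 10^-1.30)
   = 1 / (1 + 8.5114 + 0.050119) = 1/9.5615 = 0.1046
[CO3²⁻] = α₂ × DIC = 0.1046 × 1.94 = 0.203 mmol/kg

[CO3²⁻] = 0.203 mmol/kg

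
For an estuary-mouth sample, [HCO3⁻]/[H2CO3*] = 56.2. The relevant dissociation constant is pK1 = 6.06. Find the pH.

From K1 = [H⁺][HCO3⁻]/[H2CO3*]:  pH = pK1 + log₁₀([HCO3⁻]/[H2CO3*])
log₁₀(56.2) = +1.750
pH = 6.06 + (+1.750) = 7.81

pH = 7.81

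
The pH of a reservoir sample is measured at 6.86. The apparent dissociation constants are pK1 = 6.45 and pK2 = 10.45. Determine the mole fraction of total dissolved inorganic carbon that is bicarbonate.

α₁ = 0.720

α₁ = 1 / (1 + [H⁺]/K1 + K2/[H⁺]) = 1 / (1 + 10^-0.41 + 10^-3.59)
   = 1 / (1 + 0.38905 + 0.00025704) = 1/1.3893 = 0.7198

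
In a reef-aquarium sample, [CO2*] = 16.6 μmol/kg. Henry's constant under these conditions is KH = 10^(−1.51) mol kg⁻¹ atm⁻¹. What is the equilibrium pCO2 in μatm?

KH = 10^(−1.51) = 3.090×10^-2 mol kg⁻¹ atm⁻¹
pCO2 = [CO2*]/KH = 16.6×10^-6 / 3.090×10^-2 = 5.37×10^-4 atm = 537 μatm

pCO2 = 537 μatm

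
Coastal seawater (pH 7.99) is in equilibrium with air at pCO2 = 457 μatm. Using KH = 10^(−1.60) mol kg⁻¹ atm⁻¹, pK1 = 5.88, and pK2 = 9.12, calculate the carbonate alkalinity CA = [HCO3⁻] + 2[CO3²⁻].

[CO2*] = KH · pCO2 = 10^(−1.60) × 457×10^-6 = 1.148×10^-5 mol/kg
α₀ = 1/(1 + K1/[H⁺] + K1K2/[H⁺]²) = 1/(1 + 10^+2.11 + 10^+0.98) = 0.007175
DIC = [CO2*]/α₀ = 1.148×10^-5 / 0.007175 = 1.600 mmol/kg
CA = (α₁ + 2α₂)·DIC = (0.9243 + 2×0.06852) × 1.600 = 1.70 mmol/kg

CA = 1.70 mmol/kg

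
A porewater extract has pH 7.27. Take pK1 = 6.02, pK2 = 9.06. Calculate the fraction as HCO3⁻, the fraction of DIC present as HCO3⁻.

α₁ = 1 / (1 + [H⁺]/K1 + K2/[H⁺]) = 1 / (1 + 10^-1.25 + 10^-1.79)
   = 1 / (1 + 0.056234 + 0.016218) = 1/1.0725 = 0.9324

α₁ = 0.932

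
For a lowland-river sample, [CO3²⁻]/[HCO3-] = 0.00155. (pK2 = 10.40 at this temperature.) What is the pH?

From K2 = [H⁺][CO3²⁻]/[HCO3-]:  pH = pK2 + log₁₀([CO3²⁻]/[HCO3-])
log₁₀(0.00155) = -2.810
pH = 10.40 + (-2.810) = 7.59

pH = 7.59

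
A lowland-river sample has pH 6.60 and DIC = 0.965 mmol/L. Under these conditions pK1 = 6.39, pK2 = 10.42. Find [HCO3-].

[HCO3⁻] = 0.597 mmol/L

α₁ = 1 / (1 + [H⁺]/K1 + K2/[H⁺]) = 1 / (1 + 10^-0.21 + 10^-3.82)
   = 1 / (1 + 0.61660 + 0.00015136) = 1/1.6167 = 0.6185
[HCO3⁻] = α₁ × DIC = 0.6185 × 0.965 = 0.597 mmol/L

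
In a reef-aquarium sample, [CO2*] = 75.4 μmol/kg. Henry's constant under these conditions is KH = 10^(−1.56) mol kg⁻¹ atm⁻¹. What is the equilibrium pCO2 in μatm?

KH = 10^(−1.56) = 2.754×10^-2 mol kg⁻¹ atm⁻¹
pCO2 = [CO2*]/KH = 75.4×10^-6 / 2.754×10^-2 = 2.74×10^-3 atm = 2740 μatm

pCO2 = 2740 μatm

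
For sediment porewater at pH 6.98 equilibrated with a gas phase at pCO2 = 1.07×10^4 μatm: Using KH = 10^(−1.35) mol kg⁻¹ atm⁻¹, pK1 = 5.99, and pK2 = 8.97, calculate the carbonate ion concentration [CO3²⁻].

[CO3²⁻] = 0.0478 mmol/kg

[CO2*] = KH · pCO2 = 10^(−1.35) × 1.07×10^4×10^-6 = 4.780×10^-4 mol/kg
α₀ = 1/(1 + K1/[H⁺] + K1K2/[H⁺]²) = 1/(1 + 10^+0.99 + 10^-1.00) = 0.09198
DIC = [CO2*]/α₀ = 4.780×10^-4 / 0.09198 = 5.196 mmol/kg
[CO3²⁻] = α₂·DIC; α₂ = 0.009198, so [CO3²⁻] = 0.009198 × 5.196 = 0.0478 mmol/kg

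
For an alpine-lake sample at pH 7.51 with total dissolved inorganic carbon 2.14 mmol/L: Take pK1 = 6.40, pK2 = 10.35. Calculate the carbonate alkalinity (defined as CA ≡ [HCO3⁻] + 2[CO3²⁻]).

CA = [HCO3⁻] + 2[CO3²⁻] = (α₁ + 2α₂)·DIC
At pH 7.51: [H⁺]/K1 = 10^-1.11 = 0.077625, K2/[H⁺] = 10^-2.84 = 0.0014454
α₁ = 1/(1 + 0.077625 + 0.0014454) = 1/1.0791 = 0.9267; α₂ = α₁·K2/[H⁺] = 0.001340
α₁ + 2α₂ = 0.9294
CA = 0.9294 × 2.14 = 1.99 mmol/L

CA = 1.99 mmol/L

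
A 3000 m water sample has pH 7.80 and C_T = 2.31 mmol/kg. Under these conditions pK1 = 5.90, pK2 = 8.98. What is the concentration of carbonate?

α₂ = 1 / (1 + [H⁺]/K2 + [H⁺]²/(K1K2)) = 1 / (1 + 10^+1.18 + 10^-0.72)
   = 1 / (1 + 15.136 + 0.19055) = 1/16.326 = 0.06125
[CO3²⁻] = α₂ × DIC = 0.06125 × 2.31 = 0.141 mmol/kg

[CO3²⁻] = 0.141 mmol/kg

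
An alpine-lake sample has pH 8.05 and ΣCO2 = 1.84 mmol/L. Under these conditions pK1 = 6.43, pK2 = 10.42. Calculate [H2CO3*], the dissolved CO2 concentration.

[CO2*] = 0.0429 mmol/L

α₀ = 1 / (1 + K1/[H⁺] + K1K2/[H⁺]²) = 1 / (1 + 10^+1.62 + 10^-0.75)
   = 1 / (1 + 41.687 + 0.17783) = 1/42.865 = 0.02333
[CO2*] = α₀ × DIC = 0.02333 × 1.84 = 0.0429 mmol/L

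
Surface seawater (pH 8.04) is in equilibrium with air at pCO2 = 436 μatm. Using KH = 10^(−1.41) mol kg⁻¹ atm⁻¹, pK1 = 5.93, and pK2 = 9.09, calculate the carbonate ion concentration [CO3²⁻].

[CO2*] = KH · pCO2 = 10^(−1.41) × 436×10^-6 = 1.696×10^-5 mol/kg
α₀ = 1/(1 + K1/[H⁺] + K1K2/[H⁺]²) = 1/(1 + 10^+2.11 + 10^+1.06) = 0.007077
DIC = [CO2*]/α₀ = 1.696×10^-5 / 0.007077 = 2.397 mmol/kg
[CO3²⁻] = α₂·DIC; α₂ = 0.08125, so [CO3²⁻] = 0.08125 × 2.397 = 0.195 mmol/kg

[CO3²⁻] = 0.195 mmol/kg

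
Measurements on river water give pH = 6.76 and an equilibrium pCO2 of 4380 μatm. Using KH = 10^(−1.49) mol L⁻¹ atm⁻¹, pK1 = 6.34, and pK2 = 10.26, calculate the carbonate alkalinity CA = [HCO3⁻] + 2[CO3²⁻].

[CO2*] = KH · pCO2 = 10^(−1.49) × 4380×10^-6 = 1.417×10^-4 mol/L
α₀ = 1/(1 + K1/[H⁺] + K1K2/[H⁺]²) = 1/(1 + 10^+0.42 + 10^-3.08) = 0.2754
DIC = [CO2*]/α₀ = 1.417×10^-4 / 0.2754 = 0.5147 mmol/L
CA = (α₁ + 2α₂)·DIC = (0.7244 + 2×0.0002291) × 0.5147 = 0.373 mmol/L

CA = 0.373 mmol/L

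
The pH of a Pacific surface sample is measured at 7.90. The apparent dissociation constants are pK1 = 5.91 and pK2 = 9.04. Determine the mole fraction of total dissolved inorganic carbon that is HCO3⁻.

α₁ = 1 / (1 + [H⁺]/K1 + K2/[H⁺]) = 1 / (1 + 10^-1.99 + 10^-1.14)
   = 1 / (1 + 0.010233 + 0.072444) = 1/1.0827 = 0.9236

α₁ = 0.924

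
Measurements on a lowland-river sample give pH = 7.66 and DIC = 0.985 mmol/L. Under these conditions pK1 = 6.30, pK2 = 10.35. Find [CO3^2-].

α₂ = 1 / (1 + [H⁺]/K2 + [H⁺]²/(K1K2)) = 1 / (1 + 10^+2.69 + 10^+1.33)
   = 1 / (1 + 489.78 + 21.380) = 1/512.16 = 0.001953
[CO3²⁻] = α₂ × DIC = 0.001953 × 0.985 = 0.00192 mmol/L = 1.92 μmol/L

[CO3²⁻] = 1.92 μmol/L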